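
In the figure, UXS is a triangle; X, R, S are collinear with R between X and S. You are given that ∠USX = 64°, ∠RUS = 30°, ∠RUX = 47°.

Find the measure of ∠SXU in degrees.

1. ∠RSU = 64°  [R on ray SX]
2. ∠SRU = 86°  [△URS]
3. ∠URX = 94°  [linear pair at R on XS]
4. ∠RXU = 39°  [△UXR]
5. ∠SXU = 39°  [R on ray XS]

∠SXU = 39°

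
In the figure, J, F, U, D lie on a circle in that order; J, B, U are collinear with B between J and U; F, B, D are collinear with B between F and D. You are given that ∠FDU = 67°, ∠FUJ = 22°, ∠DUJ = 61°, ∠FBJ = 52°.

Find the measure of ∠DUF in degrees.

∠DUF = 83°

1. ∠FDJ = 22°  [same arc JF]
2. ∠DFJ = 61°  [same arc JD]
3. ∠DJF = 97°  [△JFD]
4. ∠DUF = 83°  [cyclic JFUD, opposite ∠J+∠U]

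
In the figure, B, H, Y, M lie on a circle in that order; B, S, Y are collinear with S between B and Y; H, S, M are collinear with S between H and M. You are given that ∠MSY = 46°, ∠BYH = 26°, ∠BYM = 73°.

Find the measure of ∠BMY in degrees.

1. ∠BSM = 134°  [linear pair at S on BY]
2. ∠BMH = 26°  [same arc BH]
3. ∠MBY = 20°  [△BSM]
4. ∠BMY = 87°  [△BYM]

∠BMY = 87°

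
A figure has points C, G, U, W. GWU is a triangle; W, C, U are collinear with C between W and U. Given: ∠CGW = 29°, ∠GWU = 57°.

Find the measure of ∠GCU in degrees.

1. ∠CWG = 57°  [C on ray WU]
2. ∠GCW = 94°  [△GWC]
3. ∠GCU = 86°  [linear pair at C on WU]

∠GCU = 86°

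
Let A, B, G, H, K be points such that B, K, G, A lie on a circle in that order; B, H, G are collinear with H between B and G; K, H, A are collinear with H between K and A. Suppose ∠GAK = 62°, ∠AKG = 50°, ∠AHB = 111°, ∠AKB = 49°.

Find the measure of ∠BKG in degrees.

∠BKG = 99°

1. ∠ABG = 50°  [same arc GA]
2. ∠AGB = 49°  [same arc BA]
3. ∠BAG = 81°  [△BGA]
4. ∠BKG = 99°  [cyclic BKGA, opposite ∠K+∠A]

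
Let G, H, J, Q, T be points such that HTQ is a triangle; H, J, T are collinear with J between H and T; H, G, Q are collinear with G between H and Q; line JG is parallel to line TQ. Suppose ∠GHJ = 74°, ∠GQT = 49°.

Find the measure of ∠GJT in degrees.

1. ∠QHT = 74°  [J on HT, G on HQ]
2. ∠HQT = 49°  [G on ray QH]
3. ∠HTQ = 57°  [△HTQ]
4. ∠GJH = 57°  [JG∥TQ, corresponding at J]
5. ∠GJT = 123°  [linear pair at J on HT]

∠GJT = 123°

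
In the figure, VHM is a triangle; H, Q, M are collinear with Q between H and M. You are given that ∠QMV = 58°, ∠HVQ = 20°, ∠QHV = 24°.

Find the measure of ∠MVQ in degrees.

1. ∠HQV = 136°  [△VHQ]
2. ∠MQV = 44°  [linear pair at Q on HM]
3. ∠MVQ = 78°  [△VQM]

∠MVQ = 78°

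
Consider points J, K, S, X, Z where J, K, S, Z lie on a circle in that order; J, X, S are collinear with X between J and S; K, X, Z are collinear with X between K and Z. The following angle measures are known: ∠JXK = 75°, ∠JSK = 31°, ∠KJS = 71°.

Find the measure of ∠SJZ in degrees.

1. ∠SXZ = 75°  [vertical angles at X]
2. ∠JZK = 31°  [same arc JK]
3. ∠JXZ = 105°  [linear pair at X on JS]
4. ∠SJZ = 44°  [△JXZ]

∠SJZ = 44°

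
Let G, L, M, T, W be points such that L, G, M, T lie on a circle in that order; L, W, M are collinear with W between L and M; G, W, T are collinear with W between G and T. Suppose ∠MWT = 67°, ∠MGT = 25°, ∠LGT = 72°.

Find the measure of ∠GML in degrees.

∠GML = 42°

1. ∠GWL = 67°  [vertical angles at W]
2. ∠GWM = 113°  [linear pair at W on LM]
3. ∠GML = 42°  [△GWM]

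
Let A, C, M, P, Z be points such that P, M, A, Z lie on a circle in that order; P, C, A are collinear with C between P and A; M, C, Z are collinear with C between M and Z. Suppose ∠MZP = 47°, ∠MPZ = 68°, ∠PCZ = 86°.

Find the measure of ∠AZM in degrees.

1. ∠MAP = 47°  [same arc PM]
2. ∠MAZ = 112°  [cyclic PMAZ, opposite ∠P+∠A]
3. ∠ACM = 86°  [vertical angles at C]
4. ∠AMZ = 47°  [△MCA]
5. ∠AZM = 21°  [△MAZ]

∠AZM = 21°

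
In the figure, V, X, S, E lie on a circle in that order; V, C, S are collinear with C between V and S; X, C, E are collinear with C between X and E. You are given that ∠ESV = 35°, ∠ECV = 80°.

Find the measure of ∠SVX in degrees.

∠SVX = 45°

1. ∠EXV = 35°  [same arc VE]
2. ∠SCX = 80°  [vertical angles at C]
3. ∠VCX = 100°  [linear pair at C on VS]
4. ∠SVX = 45°  [△VCX]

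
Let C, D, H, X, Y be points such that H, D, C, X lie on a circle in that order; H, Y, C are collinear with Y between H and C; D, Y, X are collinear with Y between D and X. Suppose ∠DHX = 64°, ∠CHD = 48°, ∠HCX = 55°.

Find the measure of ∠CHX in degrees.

1. ∠DCX = 116°  [cyclic HDCX, opposite ∠H+∠C]
2. ∠CXD = 48°  [same arc DC]
3. ∠CDX = 16°  [△DCX]
4. ∠CHX = 16°  [same arc CX]

∠CHX = 16°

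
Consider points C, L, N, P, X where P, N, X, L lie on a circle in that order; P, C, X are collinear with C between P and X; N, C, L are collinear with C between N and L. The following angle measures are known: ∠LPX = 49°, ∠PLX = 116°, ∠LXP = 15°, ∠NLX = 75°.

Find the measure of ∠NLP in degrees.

∠NLP = 41°

1. ∠PNX = 64°  [cyclic PNXL, opposite ∠N+∠L]
2. ∠NPX = 75°  [same arc NX]
3. ∠NXP = 41°  [△PNX]
4. ∠NLP = 41°  [same arc PN]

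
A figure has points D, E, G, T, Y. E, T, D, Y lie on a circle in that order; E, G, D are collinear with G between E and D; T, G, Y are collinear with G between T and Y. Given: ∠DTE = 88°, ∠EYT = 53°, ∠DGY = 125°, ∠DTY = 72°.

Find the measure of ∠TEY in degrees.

∠TEY = 111°

1. ∠EDT = 53°  [same arc ET]
2. ∠EGT = 125°  [vertical angles at G]
3. ∠DET = 39°  [△ETD]
4. ∠ETY = 16°  [△EGT]
5. ∠TEY = 111°  [△ETY]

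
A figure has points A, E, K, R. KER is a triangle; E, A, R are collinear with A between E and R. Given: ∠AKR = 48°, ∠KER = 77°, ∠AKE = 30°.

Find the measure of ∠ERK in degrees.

∠ERK = 25°

1. ∠AEK = 77°  [A on ray ER]
2. ∠EAK = 73°  [△KEA]
3. ∠KAR = 107°  [linear pair at A on ER]
4. ∠ARK = 25°  [△KAR]
5. ∠ERK = 25°  [A on ray RE]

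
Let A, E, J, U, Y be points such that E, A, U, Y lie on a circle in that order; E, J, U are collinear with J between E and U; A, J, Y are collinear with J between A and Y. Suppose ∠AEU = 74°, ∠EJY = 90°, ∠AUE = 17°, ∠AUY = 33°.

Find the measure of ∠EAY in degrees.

∠EAY = 16°

1. ∠AYE = 17°  [same arc EA]
2. ∠AEY = 147°  [cyclic EAUY, opposite ∠E+∠U]
3. ∠EAY = 16°  [△EAY]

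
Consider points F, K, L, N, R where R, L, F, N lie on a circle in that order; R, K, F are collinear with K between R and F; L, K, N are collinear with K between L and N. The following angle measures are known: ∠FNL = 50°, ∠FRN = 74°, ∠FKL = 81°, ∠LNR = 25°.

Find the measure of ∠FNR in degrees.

1. ∠FRL = 50°  [same arc LF]
2. ∠FLN = 74°  [same arc FN]
3. ∠LFR = 25°  [△LKF]
4. ∠FLR = 105°  [△RLF]
5. ∠FNR = 75°  [cyclic RLFN, opposite ∠L+∠N]

∠FNR = 75°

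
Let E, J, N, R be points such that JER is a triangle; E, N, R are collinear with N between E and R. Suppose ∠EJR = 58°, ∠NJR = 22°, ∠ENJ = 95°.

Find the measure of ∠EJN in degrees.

∠EJN = 36°

1. ∠JNR = 85°  [linear pair at N on ER]
2. ∠JRN = 73°  [△JNR]
3. ∠ERJ = 73°  [N on ray RE]
4. ∠JER = 49°  [△JER]
5. ∠JEN = 49°  [N on ray ER]
6. ∠EJN = 36°  [△JEN]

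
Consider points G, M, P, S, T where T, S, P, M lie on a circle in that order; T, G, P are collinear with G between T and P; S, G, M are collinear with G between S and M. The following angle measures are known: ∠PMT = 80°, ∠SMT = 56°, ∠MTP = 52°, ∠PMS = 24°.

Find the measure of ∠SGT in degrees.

∠SGT = 108°

1. ∠MPT = 48°  [△TPM]
2. ∠PTS = 24°  [same arc SP]
3. ∠MST = 48°  [same arc TM]
4. ∠SGT = 108°  [△TGS]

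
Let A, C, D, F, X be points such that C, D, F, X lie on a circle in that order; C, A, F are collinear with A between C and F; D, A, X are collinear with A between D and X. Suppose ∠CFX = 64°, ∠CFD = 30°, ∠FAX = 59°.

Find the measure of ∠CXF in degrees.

1. ∠CXD = 30°  [same arc CD]
2. ∠CAX = 121°  [linear pair at A on CF]
3. ∠FCX = 29°  [△CAX]
4. ∠CXF = 87°  [△CFX]

∠CXF = 87°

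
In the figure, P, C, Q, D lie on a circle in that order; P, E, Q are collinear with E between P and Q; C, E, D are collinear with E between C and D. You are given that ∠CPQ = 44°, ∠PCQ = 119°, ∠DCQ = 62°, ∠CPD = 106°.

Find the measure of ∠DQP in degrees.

1. ∠PDQ = 61°  [cyclic PCQD, opposite ∠C+∠D]
2. ∠DPQ = 62°  [same arc QD]
3. ∠DQP = 57°  [△PQD]

∠DQP = 57°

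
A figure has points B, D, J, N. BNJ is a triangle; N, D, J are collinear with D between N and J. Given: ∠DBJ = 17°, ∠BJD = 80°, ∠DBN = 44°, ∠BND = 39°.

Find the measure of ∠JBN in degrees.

∠JBN = 61°

1. ∠BJN = 80°  [D on ray JN]
2. ∠BNJ = 39°  [D on ray NJ]
3. ∠JBN = 61°  [△BNJ]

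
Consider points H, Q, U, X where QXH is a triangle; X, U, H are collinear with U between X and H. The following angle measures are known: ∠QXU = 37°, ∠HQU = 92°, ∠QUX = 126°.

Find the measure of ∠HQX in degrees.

∠HQX = 109°

1. ∠HXQ = 37°  [U on ray XH]
2. ∠HUQ = 54°  [linear pair at U on XH]
3. ∠QHU = 34°  [△QUH]
4. ∠QHX = 34°  [U on ray HX]
5. ∠HQX = 109°  [△QXH]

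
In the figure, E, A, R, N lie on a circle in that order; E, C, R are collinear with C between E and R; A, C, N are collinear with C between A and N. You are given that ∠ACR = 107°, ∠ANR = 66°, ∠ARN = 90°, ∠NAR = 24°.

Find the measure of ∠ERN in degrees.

∠ERN = 41°

1. ∠ECN = 107°  [vertical angles at C]
2. ∠NCR = 73°  [linear pair at C on ER]
3. ∠ERN = 41°  [△RCN]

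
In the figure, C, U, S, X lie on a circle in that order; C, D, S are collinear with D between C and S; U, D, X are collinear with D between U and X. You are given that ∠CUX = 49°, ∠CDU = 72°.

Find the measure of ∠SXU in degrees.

∠SXU = 59°

1. ∠CSX = 49°  [same arc CX]
2. ∠SDX = 72°  [vertical angles at D]
3. ∠SXU = 59°  [△SDX]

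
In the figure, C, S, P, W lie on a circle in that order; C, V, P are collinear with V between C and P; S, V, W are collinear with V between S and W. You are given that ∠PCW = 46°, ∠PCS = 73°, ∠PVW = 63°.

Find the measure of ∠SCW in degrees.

1. ∠PSW = 46°  [same arc PW]
2. ∠PWS = 73°  [same arc SP]
3. ∠SPW = 61°  [△SPW]
4. ∠SCW = 119°  [cyclic CSPW, opposite ∠C+∠P]

∠SCW = 119°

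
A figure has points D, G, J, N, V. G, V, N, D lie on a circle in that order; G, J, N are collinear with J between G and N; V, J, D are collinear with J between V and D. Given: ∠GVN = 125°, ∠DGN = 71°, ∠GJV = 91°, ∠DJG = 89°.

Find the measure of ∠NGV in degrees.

1. ∠DVN = 71°  [same arc ND]
2. ∠NJV = 89°  [linear pair at J on GN]
3. ∠GNV = 20°  [△VJN]
4. ∠NGV = 35°  [△GVN]

∠NGV = 35°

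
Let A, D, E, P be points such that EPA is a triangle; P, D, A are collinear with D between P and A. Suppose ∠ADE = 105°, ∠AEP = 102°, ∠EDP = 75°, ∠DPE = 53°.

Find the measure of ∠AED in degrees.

1. ∠APE = 53°  [D on ray PA]
2. ∠EAP = 25°  [△EPA]
3. ∠DAE = 25°  [D on ray AP]
4. ∠AED = 50°  [△EDA]

∠AED = 50°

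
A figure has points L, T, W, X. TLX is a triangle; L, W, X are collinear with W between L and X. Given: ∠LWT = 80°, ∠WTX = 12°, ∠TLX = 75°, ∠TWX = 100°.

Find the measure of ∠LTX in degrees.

∠LTX = 37°

1. ∠TXW = 68°  [△TWX]
2. ∠LXT = 68°  [W on ray XL]
3. ∠LTX = 37°  [△TLX]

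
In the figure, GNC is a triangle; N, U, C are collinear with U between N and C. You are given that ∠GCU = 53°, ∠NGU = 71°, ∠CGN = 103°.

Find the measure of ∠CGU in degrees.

1. ∠GCN = 53°  [U on ray CN]
2. ∠CNG = 24°  [△GNC]
3. ∠GNU = 24°  [U on ray NC]
4. ∠GUN = 85°  [△GNU]
5. ∠CUG = 95°  [linear pair at U on NC]
6. ∠CGU = 32°  [△GUC]

∠CGU = 32°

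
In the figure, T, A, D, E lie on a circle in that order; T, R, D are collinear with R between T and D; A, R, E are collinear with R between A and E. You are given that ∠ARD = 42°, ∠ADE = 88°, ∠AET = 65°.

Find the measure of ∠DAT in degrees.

∠DAT = 96°

1. ∠ART = 138°  [linear pair at R on TD]
2. ∠ATE = 92°  [cyclic TADE, opposite ∠T+∠D]
3. ∠ADT = 65°  [same arc TA]
4. ∠EAT = 23°  [△TAE]
5. ∠ATD = 19°  [△TRA]
6. ∠DAT = 96°  [△TAD]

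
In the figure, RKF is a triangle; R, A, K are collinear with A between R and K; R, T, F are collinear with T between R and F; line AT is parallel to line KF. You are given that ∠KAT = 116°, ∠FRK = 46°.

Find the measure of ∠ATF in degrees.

∠ATF = 110°

1. ∠RAT = 64°  [linear pair at A on RK]
2. ∠ART = 46°  [A on RK, T on RF]
3. ∠ATR = 70°  [△RAT]
4. ∠ATF = 110°  [linear pair at T on RF]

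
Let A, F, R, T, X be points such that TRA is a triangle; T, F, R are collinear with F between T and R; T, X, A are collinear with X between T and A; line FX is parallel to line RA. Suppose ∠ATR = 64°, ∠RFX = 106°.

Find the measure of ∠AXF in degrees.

∠AXF = 138°

1. ∠FTX = 64°  [F on TR, X on TA]
2. ∠TFX = 74°  [linear pair at F on TR]
3. ∠FXT = 42°  [△TFX]
4. ∠AXF = 138°  [linear pair at X on TA]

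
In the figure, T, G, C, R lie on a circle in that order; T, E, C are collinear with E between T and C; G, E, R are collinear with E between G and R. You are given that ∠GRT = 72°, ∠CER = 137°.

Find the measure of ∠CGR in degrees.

1. ∠GCT = 72°  [same arc TG]
2. ∠GET = 137°  [vertical angles at E]
3. ∠CEG = 43°  [linear pair at E on TC]
4. ∠CGR = 65°  [△GEC]

∠CGR = 65°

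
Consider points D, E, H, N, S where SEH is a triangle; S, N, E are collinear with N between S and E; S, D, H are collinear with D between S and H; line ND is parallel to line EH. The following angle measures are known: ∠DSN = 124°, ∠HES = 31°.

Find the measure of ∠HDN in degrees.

∠HDN = 155°

1. ∠ESH = 124°  [N on SE, D on SH]
2. ∠EHS = 25°  [△SEH]
3. ∠NDS = 25°  [ND∥EH, corresponding at D]
4. ∠HDN = 155°  [linear pair at D on SH]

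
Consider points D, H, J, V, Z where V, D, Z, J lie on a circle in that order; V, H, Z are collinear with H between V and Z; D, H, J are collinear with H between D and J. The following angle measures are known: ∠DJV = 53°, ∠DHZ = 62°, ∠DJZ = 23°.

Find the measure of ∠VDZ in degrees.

1. ∠DZV = 53°  [same arc VD]
2. ∠DVZ = 23°  [same arc DZ]
3. ∠VDZ = 104°  [△VDZ]

∠VDZ = 104°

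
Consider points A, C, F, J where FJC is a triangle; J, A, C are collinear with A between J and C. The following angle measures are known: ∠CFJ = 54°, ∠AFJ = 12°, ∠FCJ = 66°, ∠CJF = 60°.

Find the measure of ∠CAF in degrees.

∠CAF = 72°

1. ∠AJF = 60°  [A on ray JC]
2. ∠FAJ = 108°  [△FJA]
3. ∠CAF = 72°  [linear pair at A on JC]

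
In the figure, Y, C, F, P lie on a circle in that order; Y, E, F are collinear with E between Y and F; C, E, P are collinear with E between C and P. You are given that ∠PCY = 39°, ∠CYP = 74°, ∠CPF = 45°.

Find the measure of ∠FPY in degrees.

∠FPY = 112°

1. ∠CPY = 67°  [△YCP]
2. ∠CYF = 45°  [same arc CF]
3. ∠CFY = 67°  [same arc YC]
4. ∠FCY = 68°  [△YCF]
5. ∠FPY = 112°  [cyclic YCFP, opposite ∠C+∠P]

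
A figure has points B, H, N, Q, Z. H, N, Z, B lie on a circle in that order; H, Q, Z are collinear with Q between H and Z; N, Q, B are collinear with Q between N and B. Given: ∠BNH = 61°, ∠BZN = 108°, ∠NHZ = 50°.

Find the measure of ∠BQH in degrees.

∠BQH = 111°

1. ∠BZH = 61°  [same arc HB]
2. ∠NBZ = 50°  [same arc NZ]
3. ∠BQZ = 69°  [△ZQB]
4. ∠BQH = 111°  [linear pair at Q on HZ]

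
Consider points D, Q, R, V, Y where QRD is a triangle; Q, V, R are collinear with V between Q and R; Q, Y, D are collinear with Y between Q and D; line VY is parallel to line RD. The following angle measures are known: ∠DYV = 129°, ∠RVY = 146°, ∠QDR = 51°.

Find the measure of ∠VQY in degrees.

1. ∠QYV = 51°  [linear pair at Y on QD]
2. ∠QVY = 34°  [linear pair at V on QR]
3. ∠VQY = 95°  [△QVY]

∠VQY = 95°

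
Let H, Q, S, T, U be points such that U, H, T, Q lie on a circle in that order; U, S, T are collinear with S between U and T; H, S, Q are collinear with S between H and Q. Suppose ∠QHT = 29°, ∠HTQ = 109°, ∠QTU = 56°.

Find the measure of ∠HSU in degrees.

1. ∠HQT = 42°  [△HTQ]
2. ∠QHU = 56°  [same arc UQ]
3. ∠HUT = 42°  [same arc HT]
4. ∠HSU = 82°  [△USH]

∠HSU = 82°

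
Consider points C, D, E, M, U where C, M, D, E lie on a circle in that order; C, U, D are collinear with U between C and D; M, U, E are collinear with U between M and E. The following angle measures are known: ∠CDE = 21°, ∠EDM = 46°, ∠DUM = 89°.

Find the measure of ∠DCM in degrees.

1. ∠CME = 21°  [same arc CE]
2. ∠CUM = 91°  [linear pair at U on CD]
3. ∠DCM = 68°  [△CUM]

∠DCM = 68°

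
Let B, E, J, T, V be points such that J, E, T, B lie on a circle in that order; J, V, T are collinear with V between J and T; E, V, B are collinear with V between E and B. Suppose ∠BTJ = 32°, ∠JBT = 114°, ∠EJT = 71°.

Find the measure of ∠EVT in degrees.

1. ∠BJT = 34°  [△JTB]
2. ∠JET = 66°  [cyclic JETB, opposite ∠E+∠B]
3. ∠ETJ = 43°  [△JET]
4. ∠BET = 34°  [same arc TB]
5. ∠EVT = 103°  [△EVT]

∠EVT = 103°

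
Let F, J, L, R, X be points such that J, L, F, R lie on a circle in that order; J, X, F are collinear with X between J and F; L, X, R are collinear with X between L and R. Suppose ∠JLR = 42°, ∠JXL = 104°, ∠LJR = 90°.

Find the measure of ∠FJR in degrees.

1. ∠JRL = 48°  [△JLR]
2. ∠FXR = 104°  [vertical angles at X]
3. ∠JXR = 76°  [linear pair at X on JF]
4. ∠FJR = 56°  [△JXR]

∠FJR = 56°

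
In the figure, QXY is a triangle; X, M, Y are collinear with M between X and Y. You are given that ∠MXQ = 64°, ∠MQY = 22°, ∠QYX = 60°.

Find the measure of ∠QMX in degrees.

1. ∠MYQ = 60°  [M on ray YX]
2. ∠QMY = 98°  [△QMY]
3. ∠QMX = 82°  [linear pair at M on XY]

∠QMX = 82°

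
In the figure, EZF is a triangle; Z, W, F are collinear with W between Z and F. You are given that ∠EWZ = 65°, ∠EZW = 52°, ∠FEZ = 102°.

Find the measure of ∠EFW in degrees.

∠EFW = 26°

1. ∠EZF = 52°  [W on ray ZF]
2. ∠EFZ = 26°  [△EZF]
3. ∠EFW = 26°  [W on ray FZ]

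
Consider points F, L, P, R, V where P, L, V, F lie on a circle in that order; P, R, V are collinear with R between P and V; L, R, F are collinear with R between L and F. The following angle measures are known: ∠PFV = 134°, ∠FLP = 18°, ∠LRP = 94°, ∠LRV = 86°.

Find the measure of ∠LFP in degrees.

∠LFP = 66°

1. ∠FVP = 18°  [same arc PF]
2. ∠FRP = 86°  [vertical angles at R]
3. ∠FPV = 28°  [△PVF]
4. ∠LFP = 66°  [△PRF]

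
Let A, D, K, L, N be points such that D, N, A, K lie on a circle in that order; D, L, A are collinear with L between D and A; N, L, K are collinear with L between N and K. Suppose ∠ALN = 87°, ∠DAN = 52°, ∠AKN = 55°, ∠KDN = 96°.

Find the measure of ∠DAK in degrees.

∠DAK = 32°

1. ∠DKN = 52°  [same arc DN]
2. ∠DNK = 32°  [△DNK]
3. ∠DAK = 32°  [same arc DK]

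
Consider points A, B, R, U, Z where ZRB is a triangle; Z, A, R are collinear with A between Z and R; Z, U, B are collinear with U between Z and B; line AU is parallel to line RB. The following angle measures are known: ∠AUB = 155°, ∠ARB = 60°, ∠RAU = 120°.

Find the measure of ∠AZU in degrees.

∠AZU = 95°

1. ∠AUZ = 25°  [linear pair at U on ZB]
2. ∠UAZ = 60°  [linear pair at A on ZR]
3. ∠AZU = 95°  [△ZAU]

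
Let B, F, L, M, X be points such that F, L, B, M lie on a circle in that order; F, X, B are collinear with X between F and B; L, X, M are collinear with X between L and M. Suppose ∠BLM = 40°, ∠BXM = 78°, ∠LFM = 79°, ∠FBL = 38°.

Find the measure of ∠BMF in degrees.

∠BMF = 77°

1. ∠BFM = 40°  [same arc BM]
2. ∠LBM = 101°  [cyclic FLBM, opposite ∠F+∠B]
3. ∠BML = 39°  [△LBM]
4. ∠FBM = 63°  [△BXM]
5. ∠BMF = 77°  [△FBM]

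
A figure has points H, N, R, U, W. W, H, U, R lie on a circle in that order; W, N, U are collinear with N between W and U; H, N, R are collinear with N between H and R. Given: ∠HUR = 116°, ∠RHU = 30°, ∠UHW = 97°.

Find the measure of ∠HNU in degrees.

1. ∠HRU = 34°  [△HUR]
2. ∠HWU = 34°  [same arc HU]
3. ∠HUW = 49°  [△WHU]
4. ∠HNU = 101°  [△HNU]

∠HNU = 101°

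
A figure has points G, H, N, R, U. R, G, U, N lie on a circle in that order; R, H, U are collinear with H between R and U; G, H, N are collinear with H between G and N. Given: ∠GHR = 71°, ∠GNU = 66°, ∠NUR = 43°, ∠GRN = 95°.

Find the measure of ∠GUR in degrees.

1. ∠NGR = 43°  [same arc RN]
2. ∠GNR = 42°  [△RGN]
3. ∠GUR = 42°  [same arc RG]

∠GUR = 42°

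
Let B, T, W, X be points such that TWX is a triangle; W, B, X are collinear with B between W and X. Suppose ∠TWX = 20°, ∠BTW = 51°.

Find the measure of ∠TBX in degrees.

∠TBX = 71°

1. ∠BWT = 20°  [B on ray WX]
2. ∠TBW = 109°  [△TWB]
3. ∠TBX = 71°  [linear pair at B on WX]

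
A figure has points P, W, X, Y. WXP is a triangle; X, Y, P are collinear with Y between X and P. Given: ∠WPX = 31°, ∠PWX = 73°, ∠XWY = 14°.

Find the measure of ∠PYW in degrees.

∠PYW = 90°

1. ∠PXW = 76°  [△WXP]
2. ∠WXY = 76°  [Y on ray XP]
3. ∠WYX = 90°  [△WXY]
4. ∠PYW = 90°  [linear pair at Y on XP]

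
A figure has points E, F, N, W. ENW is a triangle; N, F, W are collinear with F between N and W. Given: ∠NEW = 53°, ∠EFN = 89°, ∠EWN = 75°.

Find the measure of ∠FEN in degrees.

1. ∠ENW = 52°  [△ENW]
2. ∠ENF = 52°  [F on ray NW]
3. ∠FEN = 39°  [△ENF]

∠FEN = 39°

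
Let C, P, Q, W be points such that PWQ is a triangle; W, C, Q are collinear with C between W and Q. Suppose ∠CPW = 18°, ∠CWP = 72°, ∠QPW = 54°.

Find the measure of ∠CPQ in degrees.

∠CPQ = 36°

1. ∠PCW = 90°  [△PWC]
2. ∠PWQ = 72°  [C on ray WQ]
3. ∠PQW = 54°  [△PWQ]
4. ∠PCQ = 90°  [linear pair at C on WQ]
5. ∠CQP = 54°  [C on ray QW]
6. ∠CPQ = 36°  [△PCQ]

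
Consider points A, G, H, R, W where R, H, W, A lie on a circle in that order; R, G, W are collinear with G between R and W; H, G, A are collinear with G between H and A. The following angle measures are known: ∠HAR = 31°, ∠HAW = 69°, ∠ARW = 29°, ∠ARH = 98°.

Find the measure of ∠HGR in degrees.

1. ∠AHR = 51°  [△RHA]
2. ∠HRW = 69°  [same arc HW]
3. ∠HGR = 60°  [△RGH]

∠HGR = 60°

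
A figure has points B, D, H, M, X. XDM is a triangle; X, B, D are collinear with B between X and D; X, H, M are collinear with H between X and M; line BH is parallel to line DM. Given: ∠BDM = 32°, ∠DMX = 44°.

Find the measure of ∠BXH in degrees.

1. ∠MDX = 32°  [B on ray DX]
2. ∠DXM = 104°  [△XDM]
3. ∠BXH = 104°  [B on XD, H on XM]

∠BXH = 104°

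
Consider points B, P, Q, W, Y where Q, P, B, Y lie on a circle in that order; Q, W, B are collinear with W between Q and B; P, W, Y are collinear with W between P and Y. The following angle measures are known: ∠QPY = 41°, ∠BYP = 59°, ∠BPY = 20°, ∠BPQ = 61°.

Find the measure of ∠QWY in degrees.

∠QWY = 100°

1. ∠QBY = 41°  [same arc QY]
2. ∠BWY = 80°  [△BWY]
3. ∠QWY = 100°  [linear pair at W on QB]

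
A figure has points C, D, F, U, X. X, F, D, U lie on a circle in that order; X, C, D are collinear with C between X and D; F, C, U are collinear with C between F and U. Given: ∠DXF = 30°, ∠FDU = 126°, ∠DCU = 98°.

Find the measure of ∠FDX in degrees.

1. ∠DUF = 30°  [same arc FD]
2. ∠DFU = 24°  [△FDU]
3. ∠FCX = 98°  [vertical angles at C]
4. ∠DCF = 82°  [linear pair at C on XD]
5. ∠FDX = 74°  [△FCD]

∠FDX = 74°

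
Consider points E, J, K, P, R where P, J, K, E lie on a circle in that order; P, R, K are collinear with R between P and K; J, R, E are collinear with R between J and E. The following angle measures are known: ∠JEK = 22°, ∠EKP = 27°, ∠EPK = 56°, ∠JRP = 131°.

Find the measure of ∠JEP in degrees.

∠JEP = 75°

1. ∠ERK = 131°  [△KRE]
2. ∠ERP = 49°  [linear pair at R on PK]
3. ∠JEP = 75°  [△PRE]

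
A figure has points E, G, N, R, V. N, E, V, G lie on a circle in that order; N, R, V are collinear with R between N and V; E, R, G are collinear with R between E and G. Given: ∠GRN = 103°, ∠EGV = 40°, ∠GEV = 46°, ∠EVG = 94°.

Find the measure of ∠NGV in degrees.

∠NGV = 71°

1. ∠GRV = 77°  [linear pair at R on NV]
2. ∠GVN = 63°  [△VRG]
3. ∠GNV = 46°  [same arc VG]
4. ∠NGV = 71°  [△NVG]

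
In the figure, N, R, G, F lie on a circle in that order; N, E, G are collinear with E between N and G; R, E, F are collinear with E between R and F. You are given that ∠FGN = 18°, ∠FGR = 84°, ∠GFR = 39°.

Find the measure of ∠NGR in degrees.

∠NGR = 66°

1. ∠FRN = 18°  [same arc NF]
2. ∠FNR = 96°  [cyclic NRGF, opposite ∠N+∠G]
3. ∠NFR = 66°  [△NRF]
4. ∠NGR = 66°  [same arc NR]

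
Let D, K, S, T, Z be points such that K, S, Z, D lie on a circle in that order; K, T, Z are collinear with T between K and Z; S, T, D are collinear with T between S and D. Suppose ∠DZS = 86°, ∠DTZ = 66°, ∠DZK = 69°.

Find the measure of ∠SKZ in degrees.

1. ∠KTS = 66°  [vertical angles at T]
2. ∠DSK = 69°  [same arc KD]
3. ∠SKZ = 45°  [△KTS]

∠SKZ = 45°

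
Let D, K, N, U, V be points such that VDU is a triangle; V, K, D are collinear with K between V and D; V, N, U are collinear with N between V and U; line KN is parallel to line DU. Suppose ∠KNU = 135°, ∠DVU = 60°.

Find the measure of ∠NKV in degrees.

1. ∠KNV = 45°  [linear pair at N on VU]
2. ∠KVN = 60°  [K on VD, N on VU]
3. ∠NKV = 75°  [△VKN]

∠NKV = 75°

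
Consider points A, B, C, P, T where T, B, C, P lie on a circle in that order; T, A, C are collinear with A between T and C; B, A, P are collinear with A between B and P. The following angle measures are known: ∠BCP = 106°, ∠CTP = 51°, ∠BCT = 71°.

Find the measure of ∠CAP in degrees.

∠CAP = 122°

1. ∠BTP = 74°  [cyclic TBCP, opposite ∠T+∠C]
2. ∠CBP = 51°  [same arc CP]
3. ∠BPT = 71°  [same arc TB]
4. ∠PBT = 35°  [△TBP]
5. ∠BPC = 23°  [△BCP]
6. ∠PCT = 35°  [same arc TP]
7. ∠CAP = 122°  [△CAP]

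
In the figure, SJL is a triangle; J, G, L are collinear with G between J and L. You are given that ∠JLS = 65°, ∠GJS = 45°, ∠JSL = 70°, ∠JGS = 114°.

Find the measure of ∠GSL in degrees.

1. ∠GLS = 65°  [G on ray LJ]
2. ∠LGS = 66°  [linear pair at G on JL]
3. ∠GSL = 49°  [△SGL]

∠GSL = 49°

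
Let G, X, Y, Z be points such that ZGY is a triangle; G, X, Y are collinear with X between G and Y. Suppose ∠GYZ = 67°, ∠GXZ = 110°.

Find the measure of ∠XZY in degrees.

1. ∠XYZ = 67°  [X on ray YG]
2. ∠YXZ = 70°  [linear pair at X on GY]
3. ∠XZY = 43°  [△ZXY]

∠XZY = 43°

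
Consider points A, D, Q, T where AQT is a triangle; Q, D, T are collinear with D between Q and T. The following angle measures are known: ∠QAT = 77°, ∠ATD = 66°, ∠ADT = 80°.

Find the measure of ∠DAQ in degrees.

1. ∠ATQ = 66°  [D on ray TQ]
2. ∠ADQ = 100°  [linear pair at D on QT]
3. ∠AQT = 37°  [△AQT]
4. ∠AQD = 37°  [D on ray QT]
5. ∠DAQ = 43°  [△AQD]

∠DAQ = 43°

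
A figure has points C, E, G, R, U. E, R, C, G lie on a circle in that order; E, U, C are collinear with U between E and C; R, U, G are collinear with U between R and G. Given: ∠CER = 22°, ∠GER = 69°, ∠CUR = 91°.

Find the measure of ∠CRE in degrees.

∠CRE = 116°

1. ∠CGR = 22°  [same arc RC]
2. ∠GCR = 111°  [cyclic ERCG, opposite ∠E+∠C]
3. ∠CRG = 47°  [△RCG]
4. ∠ECR = 42°  [△RUC]
5. ∠CRE = 116°  [△ERC]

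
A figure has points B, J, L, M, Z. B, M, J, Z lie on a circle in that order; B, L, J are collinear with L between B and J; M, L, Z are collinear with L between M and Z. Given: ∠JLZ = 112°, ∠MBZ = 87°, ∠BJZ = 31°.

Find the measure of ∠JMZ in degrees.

1. ∠JZM = 37°  [△JLZ]
2. ∠MJZ = 93°  [cyclic BMJZ, opposite ∠B+∠J]
3. ∠JMZ = 50°  [△MJZ]

∠JMZ = 50°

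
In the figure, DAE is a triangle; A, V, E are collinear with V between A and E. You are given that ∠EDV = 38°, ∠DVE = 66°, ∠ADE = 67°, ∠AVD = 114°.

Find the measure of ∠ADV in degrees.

∠ADV = 29°

1. ∠DEV = 76°  [△DVE]
2. ∠AED = 76°  [V on ray EA]
3. ∠DAE = 37°  [△DAE]
4. ∠DAV = 37°  [V on ray AE]
5. ∠ADV = 29°  [△DAV]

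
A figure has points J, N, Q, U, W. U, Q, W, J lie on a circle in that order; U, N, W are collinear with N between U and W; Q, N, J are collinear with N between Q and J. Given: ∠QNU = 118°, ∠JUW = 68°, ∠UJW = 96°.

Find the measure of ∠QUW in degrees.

∠QUW = 46°

1. ∠QNW = 62°  [linear pair at N on UW]
2. ∠JQW = 68°  [same arc WJ]
3. ∠UQW = 84°  [cyclic UQWJ, opposite ∠Q+∠J]
4. ∠QWU = 50°  [△QNW]
5. ∠QUW = 46°  [△UQW]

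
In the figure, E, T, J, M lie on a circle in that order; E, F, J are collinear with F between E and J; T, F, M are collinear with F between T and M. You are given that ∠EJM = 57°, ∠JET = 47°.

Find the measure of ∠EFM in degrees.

1. ∠JMT = 47°  [same arc TJ]
2. ∠JFM = 76°  [△JFM]
3. ∠EFM = 104°  [linear pair at F on EJ]

∠EFM = 104°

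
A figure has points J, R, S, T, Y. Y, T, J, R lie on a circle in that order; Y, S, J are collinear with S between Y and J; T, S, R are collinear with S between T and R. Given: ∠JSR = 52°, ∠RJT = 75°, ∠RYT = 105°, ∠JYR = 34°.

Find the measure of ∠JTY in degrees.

∠JTY = 91°

1. ∠TSY = 52°  [vertical angles at S]
2. ∠JTR = 34°  [same arc JR]
3. ∠JST = 128°  [linear pair at S on YJ]
4. ∠JRT = 71°  [△TJR]
5. ∠TJY = 18°  [△TSJ]
6. ∠JYT = 71°  [same arc TJ]
7. ∠JTY = 91°  [△YTJ]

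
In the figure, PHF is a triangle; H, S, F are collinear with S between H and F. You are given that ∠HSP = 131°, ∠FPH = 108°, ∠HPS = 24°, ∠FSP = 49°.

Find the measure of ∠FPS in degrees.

∠FPS = 84°

1. ∠PHS = 25°  [△PHS]
2. ∠FHP = 25°  [S on ray HF]
3. ∠HFP = 47°  [△PHF]
4. ∠PFS = 47°  [S on ray FH]
5. ∠FPS = 84°  [△PSF]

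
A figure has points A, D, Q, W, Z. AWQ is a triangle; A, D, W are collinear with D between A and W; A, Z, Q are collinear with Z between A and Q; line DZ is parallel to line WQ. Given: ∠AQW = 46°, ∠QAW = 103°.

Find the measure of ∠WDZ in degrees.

∠WDZ = 149°

1. ∠AWQ = 31°  [△AWQ]
2. ∠ADZ = 31°  [DZ∥WQ, corresponding at D]
3. ∠WDZ = 149°  [linear pair at D on AW]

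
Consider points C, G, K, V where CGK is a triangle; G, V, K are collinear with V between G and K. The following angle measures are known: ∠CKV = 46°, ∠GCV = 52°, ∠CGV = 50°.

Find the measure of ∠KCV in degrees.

1. ∠CVG = 78°  [△CGV]
2. ∠CVK = 102°  [linear pair at V on GK]
3. ∠KCV = 32°  [△CVK]

∠KCV = 32°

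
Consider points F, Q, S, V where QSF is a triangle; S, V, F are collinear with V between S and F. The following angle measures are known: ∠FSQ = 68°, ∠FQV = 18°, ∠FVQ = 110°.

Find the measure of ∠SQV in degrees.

1. ∠QSV = 68°  [V on ray SF]
2. ∠QVS = 70°  [linear pair at V on SF]
3. ∠SQV = 42°  [△QSV]

∠SQV = 42°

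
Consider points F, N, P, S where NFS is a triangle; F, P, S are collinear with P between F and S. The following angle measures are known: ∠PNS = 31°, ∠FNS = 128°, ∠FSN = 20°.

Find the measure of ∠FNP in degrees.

∠FNP = 97°

1. ∠NFS = 32°  [△NFS]
2. ∠NSP = 20°  [P on ray SF]
3. ∠NFP = 32°  [P on ray FS]
4. ∠NPS = 129°  [△NPS]
5. ∠FPN = 51°  [linear pair at P on FS]
6. ∠FNP = 97°  [△NFP]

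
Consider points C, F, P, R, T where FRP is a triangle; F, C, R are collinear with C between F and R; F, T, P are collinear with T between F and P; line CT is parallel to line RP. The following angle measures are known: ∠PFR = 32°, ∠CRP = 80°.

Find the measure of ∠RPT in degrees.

1. ∠FRP = 80°  [C on ray RF]
2. ∠FPR = 68°  [△FRP]
3. ∠RPT = 68°  [T on ray PF]

∠RPT = 68°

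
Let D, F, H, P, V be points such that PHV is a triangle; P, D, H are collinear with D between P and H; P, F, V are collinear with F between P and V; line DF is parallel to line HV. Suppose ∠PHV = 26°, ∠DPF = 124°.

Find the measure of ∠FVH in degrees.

∠FVH = 30°

1. ∠FDP = 26°  [DF∥HV, corresponding at D]
2. ∠DFP = 30°  [△PDF]
3. ∠DFV = 150°  [linear pair at F on PV]
4. ∠FVH = 30°  [DF∥HV, co-interior at V–F]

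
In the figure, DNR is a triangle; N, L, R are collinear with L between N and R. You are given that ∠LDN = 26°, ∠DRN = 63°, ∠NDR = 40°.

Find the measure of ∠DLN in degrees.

∠DLN = 77°

1. ∠DNR = 77°  [△DNR]
2. ∠DNL = 77°  [L on ray NR]
3. ∠DLN = 77°  [△DNL]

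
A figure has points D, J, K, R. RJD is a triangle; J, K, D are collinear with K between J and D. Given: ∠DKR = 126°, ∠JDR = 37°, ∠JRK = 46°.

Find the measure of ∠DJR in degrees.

∠DJR = 80°

1. ∠JKR = 54°  [linear pair at K on JD]
2. ∠KJR = 80°  [△RJK]
3. ∠DJR = 80°  [K on ray JD]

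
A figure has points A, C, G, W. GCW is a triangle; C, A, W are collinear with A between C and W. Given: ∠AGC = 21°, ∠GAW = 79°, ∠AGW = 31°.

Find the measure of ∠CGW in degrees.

∠CGW = 52°

1. ∠AWG = 70°  [△GAW]
2. ∠CAG = 101°  [linear pair at A on CW]
3. ∠CWG = 70°  [A on ray WC]
4. ∠ACG = 58°  [△GCA]
5. ∠GCW = 58°  [A on ray CW]
6. ∠CGW = 52°  [△GCW]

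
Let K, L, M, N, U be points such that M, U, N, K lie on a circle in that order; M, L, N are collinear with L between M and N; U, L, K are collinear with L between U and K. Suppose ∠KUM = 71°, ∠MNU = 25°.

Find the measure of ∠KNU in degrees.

1. ∠MKU = 25°  [same arc MU]
2. ∠KMU = 84°  [△MUK]
3. ∠KNU = 96°  [cyclic MUNK, opposite ∠M+∠N]

∠KNU = 96°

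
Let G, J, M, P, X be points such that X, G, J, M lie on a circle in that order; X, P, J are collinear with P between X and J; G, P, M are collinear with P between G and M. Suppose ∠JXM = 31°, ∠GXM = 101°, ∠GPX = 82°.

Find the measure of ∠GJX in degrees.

∠GJX = 51°

1. ∠JGM = 31°  [same arc JM]
2. ∠GPJ = 98°  [linear pair at P on XJ]
3. ∠GJX = 51°  [△GPJ]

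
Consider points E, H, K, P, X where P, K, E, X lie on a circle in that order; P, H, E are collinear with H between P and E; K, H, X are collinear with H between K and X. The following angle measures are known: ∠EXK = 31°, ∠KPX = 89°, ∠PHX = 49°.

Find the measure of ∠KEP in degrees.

1. ∠KEX = 91°  [cyclic PKEX, opposite ∠P+∠E]
2. ∠EHK = 49°  [vertical angles at H]
3. ∠EKX = 58°  [△KEX]
4. ∠KEP = 73°  [△KHE]

∠KEP = 73°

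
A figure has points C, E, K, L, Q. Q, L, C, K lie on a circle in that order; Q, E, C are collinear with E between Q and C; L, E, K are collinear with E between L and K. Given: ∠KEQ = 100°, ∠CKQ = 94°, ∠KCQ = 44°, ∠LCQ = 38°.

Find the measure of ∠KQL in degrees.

∠KQL = 98°

1. ∠KLQ = 44°  [same arc QK]
2. ∠LKQ = 38°  [same arc QL]
3. ∠KQL = 98°  [△QLK]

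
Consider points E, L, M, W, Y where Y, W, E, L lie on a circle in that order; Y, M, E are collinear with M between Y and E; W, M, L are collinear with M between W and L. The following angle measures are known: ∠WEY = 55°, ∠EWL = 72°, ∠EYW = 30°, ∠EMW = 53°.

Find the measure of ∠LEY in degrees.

∠LEY = 23°

1. ∠EWY = 95°  [△YWE]
2. ∠EYL = 72°  [same arc EL]
3. ∠ELY = 85°  [cyclic YWEL, opposite ∠W+∠L]
4. ∠LEY = 23°  [△YEL]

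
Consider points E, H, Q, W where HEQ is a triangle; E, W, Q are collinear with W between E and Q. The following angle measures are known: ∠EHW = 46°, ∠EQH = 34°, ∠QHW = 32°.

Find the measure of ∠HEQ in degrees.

1. ∠HQW = 34°  [W on ray QE]
2. ∠HWQ = 114°  [△HWQ]
3. ∠EWH = 66°  [linear pair at W on EQ]
4. ∠HEW = 68°  [△HEW]
5. ∠HEQ = 68°  [W on ray EQ]

∠HEQ = 68°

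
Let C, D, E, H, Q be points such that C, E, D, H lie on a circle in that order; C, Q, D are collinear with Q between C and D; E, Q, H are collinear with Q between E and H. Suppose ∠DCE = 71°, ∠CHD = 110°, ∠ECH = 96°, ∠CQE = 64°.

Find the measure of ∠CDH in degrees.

∠CDH = 45°

1. ∠DHE = 71°  [same arc ED]
2. ∠DQH = 64°  [vertical angles at Q]
3. ∠CDH = 45°  [△DQH]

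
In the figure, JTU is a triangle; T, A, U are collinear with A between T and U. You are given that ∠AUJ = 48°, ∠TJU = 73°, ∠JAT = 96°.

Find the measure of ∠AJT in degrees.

1. ∠JUT = 48°  [A on ray UT]
2. ∠JTU = 59°  [△JTU]
3. ∠ATJ = 59°  [A on ray TU]
4. ∠AJT = 25°  [△JTA]

∠AJT = 25°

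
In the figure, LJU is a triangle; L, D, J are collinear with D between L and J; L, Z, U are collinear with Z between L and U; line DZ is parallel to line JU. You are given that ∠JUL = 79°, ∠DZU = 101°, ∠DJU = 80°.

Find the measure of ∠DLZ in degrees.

∠DLZ = 21°

1. ∠LJU = 80°  [D on ray JL]
2. ∠JLU = 21°  [△LJU]
3. ∠DLZ = 21°  [D on LJ, Z on LU]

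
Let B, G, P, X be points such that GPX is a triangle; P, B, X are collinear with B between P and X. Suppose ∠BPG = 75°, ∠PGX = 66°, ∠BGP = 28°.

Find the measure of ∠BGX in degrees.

1. ∠GBP = 77°  [△GPB]
2. ∠GPX = 75°  [B on ray PX]
3. ∠GXP = 39°  [△GPX]
4. ∠GBX = 103°  [linear pair at B on PX]
5. ∠BXG = 39°  [B on ray XP]
6. ∠BGX = 38°  [△GBX]

∠BGX = 38°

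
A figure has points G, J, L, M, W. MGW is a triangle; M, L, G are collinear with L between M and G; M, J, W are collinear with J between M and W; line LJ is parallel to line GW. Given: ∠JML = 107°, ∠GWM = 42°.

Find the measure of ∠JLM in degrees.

∠JLM = 31°

1. ∠GMW = 107°  [L on MG, J on MW]
2. ∠MGW = 31°  [△MGW]
3. ∠JLM = 31°  [LJ∥GW, corresponding at L]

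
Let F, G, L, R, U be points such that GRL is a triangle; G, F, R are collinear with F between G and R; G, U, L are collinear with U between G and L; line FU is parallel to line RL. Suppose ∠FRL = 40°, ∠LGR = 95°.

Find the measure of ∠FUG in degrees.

∠FUG = 45°

1. ∠GRL = 40°  [F on ray RG]
2. ∠GLR = 45°  [△GRL]
3. ∠FUG = 45°  [FU∥RL, corresponding at U]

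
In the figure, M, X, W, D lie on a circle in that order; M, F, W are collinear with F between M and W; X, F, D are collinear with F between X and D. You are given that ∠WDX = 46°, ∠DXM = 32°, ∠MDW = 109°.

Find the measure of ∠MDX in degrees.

1. ∠WMX = 46°  [same arc XW]
2. ∠MXW = 71°  [cyclic MXWD, opposite ∠X+∠D]
3. ∠MWX = 63°  [△MXW]
4. ∠MDX = 63°  [same arc MX]

∠MDX = 63°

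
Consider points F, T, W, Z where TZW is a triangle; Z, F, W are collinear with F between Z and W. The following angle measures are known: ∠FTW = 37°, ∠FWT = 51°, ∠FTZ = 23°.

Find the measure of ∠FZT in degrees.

1. ∠TFW = 92°  [△TFW]
2. ∠TFZ = 88°  [linear pair at F on ZW]
3. ∠FZT = 69°  [△TZF]

∠FZT = 69°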